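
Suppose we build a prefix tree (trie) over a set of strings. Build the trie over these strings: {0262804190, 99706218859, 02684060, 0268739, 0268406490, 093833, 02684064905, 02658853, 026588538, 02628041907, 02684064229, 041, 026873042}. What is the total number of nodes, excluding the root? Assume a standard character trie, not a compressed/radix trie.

Count nodes per top-level branch (shared prefixes stored once):
  '0'-branch (0262804190, 02628041907, 02658853, 026588538, 02684060, 02684064229, 0268406490, 02684064905, 026873042, 0268739, 041, 093833): 42 nodes
  '9'-branch (99706218859): 11 nodes
Sum: 53

53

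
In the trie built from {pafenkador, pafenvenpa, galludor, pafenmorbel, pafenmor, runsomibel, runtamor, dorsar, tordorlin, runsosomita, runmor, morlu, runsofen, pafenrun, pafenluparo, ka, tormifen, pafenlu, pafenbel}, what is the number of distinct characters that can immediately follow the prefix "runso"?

The children of the "runso" node are the distinct next characters among strings starting with "runso".
Distinct next characters after "runso": f, m, s.
That node has 3 child edges.

3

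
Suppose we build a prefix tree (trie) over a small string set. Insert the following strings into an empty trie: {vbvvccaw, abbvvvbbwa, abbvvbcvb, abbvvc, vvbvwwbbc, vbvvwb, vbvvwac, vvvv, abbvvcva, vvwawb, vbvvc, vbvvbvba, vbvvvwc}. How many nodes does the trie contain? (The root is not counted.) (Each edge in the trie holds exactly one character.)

Count nodes per top-level branch (shared prefixes stored once):
  'a'-branch (abbvvbcvb, abbvvc, abbvvcva, abbvvvbbwa): 17 nodes
  'v'-branch (vbvvbvba, vbvvc, vbvvccaw, vbvvvwc, vbvvwac, vbvvwb, vvbvwwbbc, vvvv, vvwawb): 33 nodes
Sum: 50

50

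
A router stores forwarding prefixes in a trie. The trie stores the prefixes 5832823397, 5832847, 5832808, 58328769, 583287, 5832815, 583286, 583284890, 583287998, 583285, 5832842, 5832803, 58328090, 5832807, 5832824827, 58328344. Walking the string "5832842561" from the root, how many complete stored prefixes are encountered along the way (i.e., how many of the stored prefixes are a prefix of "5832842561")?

Traverse "5832842561" character by character; count nodes along the way that are marked as word ends.
Prefixes of the query that are stored words: "5832842"
Count: 1

1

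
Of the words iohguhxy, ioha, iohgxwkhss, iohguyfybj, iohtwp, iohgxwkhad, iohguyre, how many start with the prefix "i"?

7

Walk to "i"; the words in its subtree are exactly those with that prefix.
Matches: "ioha", "iohguhxy", "iohguyfybj", "iohguyre", "iohgxwkhad", "iohgxwkhss", "iohtwp"
Count: 7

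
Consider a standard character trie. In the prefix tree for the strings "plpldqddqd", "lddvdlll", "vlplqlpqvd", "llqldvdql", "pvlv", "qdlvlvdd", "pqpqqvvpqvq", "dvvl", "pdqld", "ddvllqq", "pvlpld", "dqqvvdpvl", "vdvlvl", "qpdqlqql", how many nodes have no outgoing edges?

14

A leaf is a node with no children — equivalently, the end of a word that is not a proper prefix of any other stored word.
Those words: "ddvllqq", "dqqvvdpvl", "dvvl", "lddvdlll", "llqldvdql", "pdqld", "plpldqddqd", "pqpqqvvpqvq", "pvlpld", "pvlv", "qdlvlvdd", "qpdqlqql", "vdvlvl", "vlplqlpqvd"
Leaf count: 14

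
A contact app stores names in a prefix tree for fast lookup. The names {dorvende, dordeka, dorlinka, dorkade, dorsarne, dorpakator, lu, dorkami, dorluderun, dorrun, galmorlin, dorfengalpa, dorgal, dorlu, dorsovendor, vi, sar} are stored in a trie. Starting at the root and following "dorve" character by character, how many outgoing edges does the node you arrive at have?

Follow the path "dorve" to its node, then look at its outgoing edges.
Characters that immediately follow "dorve" among the stored strings: {n}.
That node has 1 child edge.

1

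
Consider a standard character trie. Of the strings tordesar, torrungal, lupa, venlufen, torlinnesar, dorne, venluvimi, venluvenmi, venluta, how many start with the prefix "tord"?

1

Traverse to the node for "tord", then collect every word in that subtree.
Words under "tord": tordesar
Count: 1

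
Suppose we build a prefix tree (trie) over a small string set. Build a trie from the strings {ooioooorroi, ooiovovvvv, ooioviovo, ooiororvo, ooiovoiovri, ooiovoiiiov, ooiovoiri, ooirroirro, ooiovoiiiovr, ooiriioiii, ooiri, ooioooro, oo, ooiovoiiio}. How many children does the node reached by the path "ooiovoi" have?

3

The children of the "ooiovoi" node are the distinct next characters among strings starting with "ooiovoi".
Distinct next characters after "ooiovoi": i, o, r.
That node has 3 child edges.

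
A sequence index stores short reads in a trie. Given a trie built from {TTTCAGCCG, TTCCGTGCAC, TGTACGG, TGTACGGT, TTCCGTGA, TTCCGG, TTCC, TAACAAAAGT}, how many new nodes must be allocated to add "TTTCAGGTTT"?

4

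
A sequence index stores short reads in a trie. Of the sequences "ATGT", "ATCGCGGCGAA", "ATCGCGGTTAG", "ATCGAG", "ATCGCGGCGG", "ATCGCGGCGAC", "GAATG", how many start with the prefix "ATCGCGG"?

4

Filter for entries beginning with "ATCGCGG":
Matches: "ATCGCGGCGAA", "ATCGCGGCGAC", "ATCGCGGCGG", "ATCGCGGTTAG"
Count: 4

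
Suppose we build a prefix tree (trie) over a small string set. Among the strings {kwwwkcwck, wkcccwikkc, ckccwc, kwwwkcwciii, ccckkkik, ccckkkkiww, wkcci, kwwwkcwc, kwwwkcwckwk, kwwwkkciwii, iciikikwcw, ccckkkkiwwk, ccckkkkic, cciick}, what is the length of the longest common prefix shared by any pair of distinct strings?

The deepest shared node is where two words last agree before diverging.
"ccckkkkiww" and "ccckkkkiwwk" agree on "ccckkkkiww" (10 characters) before diverging; nothing deeper is shared.
Longest shared-prefix length: 10

10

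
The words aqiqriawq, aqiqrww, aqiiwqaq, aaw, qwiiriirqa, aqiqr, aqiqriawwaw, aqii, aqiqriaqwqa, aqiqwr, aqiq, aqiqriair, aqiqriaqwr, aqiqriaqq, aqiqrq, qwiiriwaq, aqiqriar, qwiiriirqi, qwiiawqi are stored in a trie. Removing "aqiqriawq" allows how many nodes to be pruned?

After clearing the end-marker at "aqiqriawq", prune upward until reaching a node still needed by another word.
The suffix "q" (1 node) is used only by "aqiqriawq"; the node for "aqiqriaw" still has the child "w", so pruning stops there.
Nodes removed: 1

1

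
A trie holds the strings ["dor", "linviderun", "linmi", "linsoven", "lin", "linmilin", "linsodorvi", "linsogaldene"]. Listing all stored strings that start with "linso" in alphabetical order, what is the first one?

Filter for "linso…" and sort: "linsodorvi", "linsogaldene", "linsoven"
The 1st is linsodorvi.

linsodorvi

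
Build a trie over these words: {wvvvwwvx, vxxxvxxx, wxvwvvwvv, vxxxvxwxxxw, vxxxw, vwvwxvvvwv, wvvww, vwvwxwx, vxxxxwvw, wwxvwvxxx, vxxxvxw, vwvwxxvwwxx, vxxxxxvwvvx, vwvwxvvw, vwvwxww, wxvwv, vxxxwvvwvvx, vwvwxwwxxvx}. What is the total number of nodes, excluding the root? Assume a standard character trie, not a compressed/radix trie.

79

Insert word by word; a character creates a node only if that edge doesn't already exist:
  "wvvvwwvx" → 8 new (w, v, v, v, w, w, v, x)
  "vxxxvxxx" → 8 new (v, x, x, x, v, x, x, x)
  "wxvwvvwvv" → prefix "w" already present; 8 new (x, v, w, v, v, w, v, v)
  "vxxxvxwxxxw" → prefix "vxxxvx" already present; 5 new (w, x, x, x, w)
  "vxxxw" → prefix "vxxx" already present; 1 new (w)
  "vwvwxvvvwv" → prefix "v" already present; 9 new (w, v, w, x, v, v, v, w, v)
  "wvvww" → prefix "wvv" already present; 2 new (w, w)
  "vwvwxwx" → prefix "vwvwx" already present; 2 new (w, x)
  "vxxxxwvw" → prefix "vxxx" already present; 4 new (x, w, v, w)
  "wwxvwvxxx" → prefix "w" already present; 8 new (w, x, v, w, v, x, x, x)
  "vxxxvxw" → prefix "vxxxvxw" already present; 0 new (none)
  "vwvwxxvwwxx" → prefix "vwvwx" already present; 6 new (x, v, w, w, x, x)
  "vxxxxxvwvvx" → prefix "vxxxx" already present; 6 new (x, v, w, v, v, x)
  "vwvwxvvw" → prefix "vwvwxvv" already present; 1 new (w)
  "vwvwxww" → prefix "vwvwxw" already present; 1 new (w)
  "wxvwv" → prefix "wxvwv" already present; 0 new (none)
  "vxxxwvvwvvx" → prefix "vxxxw" already present; 6 new (v, v, w, v, v, x)
  "vwvwxwwxxvx" → prefix "vwvwxww" already present; 4 new (x, x, v, x)
Total nodes = 8 + 8 + 8 + 5 + 1 + 9 + 2 + 2 + 4 + 8 + 0 + 6 + 6 + 1 + 1 + 0 + 6 + 4 = 79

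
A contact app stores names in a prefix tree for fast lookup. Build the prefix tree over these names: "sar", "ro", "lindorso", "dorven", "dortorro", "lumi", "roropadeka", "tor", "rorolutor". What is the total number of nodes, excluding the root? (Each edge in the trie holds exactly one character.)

43

Insert word by word; a character creates a node only if that edge doesn't already exist:
  "sar" → 3 new (s, a, r)
  "ro" → 2 new (r, o)
  "lindorso" → 8 new (l, i, n, d, o, r, s, o)
  "dorven" → 6 new (d, o, r, v, e, n)
  "dortorro" → prefix "dor" already present; 5 new (t, o, r, r, o)
  "lumi" → prefix "l" already present; 3 new (u, m, i)
  "roropadeka" → prefix "ro" already present; 8 new (r, o, p, a, d, e, k, a)
  "tor" → 3 new (t, o, r)
  "rorolutor" → prefix "roro" already present; 5 new (l, u, t, o, r)
Total nodes = 3 + 2 + 8 + 6 + 5 + 3 + 8 + 3 + 5 = 43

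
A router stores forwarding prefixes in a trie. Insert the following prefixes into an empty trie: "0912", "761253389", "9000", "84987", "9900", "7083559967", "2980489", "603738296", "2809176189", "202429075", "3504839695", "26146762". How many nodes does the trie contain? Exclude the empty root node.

Insert word by word; a character creates a node only if that edge doesn't already exist:
  "0912" → 4 new (0, 9, 1, 2)
  "761253389" → 9 new (7, 6, 1, 2, 5, 3, 3, 8, 9)
  "9000" → 4 new (9, 0, 0, 0)
  "84987" → 5 new (8, 4, 9, 8, 7)
  "9900" → prefix "9" already present; 3 new (9, 0, 0)
  "7083559967" → prefix "7" already present; 9 new (0, 8, 3, 5, 5, 9, 9, 6, 7)
  "2980489" → 7 new (2, 9, 8, 0, 4, 8, 9)
  "603738296" → 9 new (6, 0, 3, 7, 3, 8, 2, 9, 6)
  "2809176189" → prefix "2" already present; 9 new (8, 0, 9, 1, 7, 6, 1, 8, 9)
  "202429075" → prefix "2" already present; 8 new (0, 2, 4, 2, 9, 0, 7, 5)
  "3504839695" → 10 new (3, 5, 0, 4, 8, 3, 9, 6, 9, 5)
  "26146762" → prefix "2" already present; 7 new (6, 1, 4, 6, 7, 6, 2)
Total nodes = 4 + 9 + 4 + 5 + 3 + 9 + 7 + 9 + 9 + 8 + 10 + 7 = 84

84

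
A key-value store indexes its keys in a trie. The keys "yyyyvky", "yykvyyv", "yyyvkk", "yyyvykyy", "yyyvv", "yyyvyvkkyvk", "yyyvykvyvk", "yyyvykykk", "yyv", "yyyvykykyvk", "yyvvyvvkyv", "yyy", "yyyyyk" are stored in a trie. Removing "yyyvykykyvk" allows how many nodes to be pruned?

A node on "yyyvykykyvk"'s path can go only if nothing else ends at it or branches off below it.
The suffix "yvk" (3 nodes) is used only by "yyyvykykyvk"; the node for "yyyvykyk" still has the child "k", so pruning stops there.
Nodes removed: 3

3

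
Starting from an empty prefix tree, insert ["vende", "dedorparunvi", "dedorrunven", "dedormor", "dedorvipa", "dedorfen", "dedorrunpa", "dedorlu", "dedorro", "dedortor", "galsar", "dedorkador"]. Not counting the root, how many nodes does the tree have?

Insert word by word; a character creates a node only if that edge doesn't already exist:
  "vende" → 5 new (v, e, n, d, e)
  "dedorparunvi" → 12 new (d, e, d, o, r, p, a, r, u, n, v, i)
  "dedorrunven" → prefix "dedor" already present; 6 new (r, u, n, v, e, n)
  "dedormor" → prefix "dedor" already present; 3 new (m, o, r)
  "dedorvipa" → prefix "dedor" already present; 4 new (v, i, p, a)
  "dedorfen" → prefix "dedor" already present; 3 new (f, e, n)
  "dedorrunpa" → prefix "dedorrun" already present; 2 new (p, a)
  "dedorlu" → prefix "dedor" already present; 2 new (l, u)
  "dedorro" → prefix "dedorr" already present; 1 new (o)
  "dedortor" → prefix "dedor" already present; 3 new (t, o, r)
  "galsar" → 6 new (g, a, l, s, a, r)
  "dedorkador" → prefix "dedor" already present; 5 new (k, a, d, o, r)
Total nodes = 5 + 12 + 6 + 3 + 4 + 3 + 2 + 2 + 1 + 3 + 6 + 5 = 52

52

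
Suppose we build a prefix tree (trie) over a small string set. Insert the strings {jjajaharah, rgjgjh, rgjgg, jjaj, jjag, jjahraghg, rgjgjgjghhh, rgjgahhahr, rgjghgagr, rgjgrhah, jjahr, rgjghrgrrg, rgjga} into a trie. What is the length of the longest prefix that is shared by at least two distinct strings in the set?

5

Look for the deepest trie node that still has at least two words in its subtree.
e.g. "jjahr" and "jjahraghg" share the prefix "jjahr" of length 5; no pair shares a longer one.
Longest shared-prefix length: 5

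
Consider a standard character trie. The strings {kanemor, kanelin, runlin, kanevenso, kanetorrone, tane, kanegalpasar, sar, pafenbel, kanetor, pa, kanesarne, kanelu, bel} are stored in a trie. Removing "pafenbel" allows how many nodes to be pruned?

6

Walk "pafenbel" from the leaf back toward the root, removing each node that no remaining word uses.
The suffix "fenbel" (6 nodes) is used only by "pafenbel"; "pa" is itself a stored word, so pruning stops there.
Nodes removed: 6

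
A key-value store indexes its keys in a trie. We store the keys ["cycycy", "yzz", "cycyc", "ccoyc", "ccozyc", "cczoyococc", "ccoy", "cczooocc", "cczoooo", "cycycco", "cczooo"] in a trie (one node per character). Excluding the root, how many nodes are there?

31

Count nodes per top-level branch (shared prefixes stored once):
  'c'-branch (ccoy, ccoyc, ccozyc, cczooo, cczooocc, cczoooo, cczoyococc, cycyc, cycycco, cycycy): 28 nodes
  'y'-branch (yzz): 3 nodes
Sum: 31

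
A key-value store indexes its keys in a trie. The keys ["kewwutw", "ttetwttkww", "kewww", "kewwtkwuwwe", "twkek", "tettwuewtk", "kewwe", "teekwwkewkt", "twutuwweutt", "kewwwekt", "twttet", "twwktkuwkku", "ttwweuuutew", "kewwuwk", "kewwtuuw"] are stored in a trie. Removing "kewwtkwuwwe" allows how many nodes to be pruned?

A node on "kewwtkwuwwe"'s path can go only if nothing else ends at it or branches off below it.
The suffix "kwuwwe" (6 nodes) is used only by "kewwtkwuwwe"; the node for "kewwt" still has the child "u", so pruning stops there.
Nodes removed: 6

6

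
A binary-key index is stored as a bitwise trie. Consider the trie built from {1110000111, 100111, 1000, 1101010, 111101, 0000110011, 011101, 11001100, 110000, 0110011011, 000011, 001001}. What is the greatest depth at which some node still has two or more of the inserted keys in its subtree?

6

Equivalently: take the maximum, over all pairs, of their longest common prefix length.
e.g. "000011" and "0000110011" share the prefix "000011" of length 6; no pair shares a longer one.
Longest shared-prefix length: 6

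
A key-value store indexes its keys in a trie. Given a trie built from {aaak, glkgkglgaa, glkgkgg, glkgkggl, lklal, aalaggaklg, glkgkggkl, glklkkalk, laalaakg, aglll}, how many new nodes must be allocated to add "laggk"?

3

"la" is already a path in the trie; the remaining "ggk" must be added.
New nodes needed: |"laggk"| − 2 = 5 − 2 = 3.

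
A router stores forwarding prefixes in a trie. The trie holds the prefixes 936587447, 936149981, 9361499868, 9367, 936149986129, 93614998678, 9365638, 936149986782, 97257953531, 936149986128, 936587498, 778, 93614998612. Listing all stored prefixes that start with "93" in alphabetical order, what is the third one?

Filter for "93…" and sort: "936149981", "93614998612", "936149986128", "936149986129", "93614998678", "936149986782", "9361499868", "9365638", "936587447", "936587498", "9367"
The 3rd is 936149986128.

936149986128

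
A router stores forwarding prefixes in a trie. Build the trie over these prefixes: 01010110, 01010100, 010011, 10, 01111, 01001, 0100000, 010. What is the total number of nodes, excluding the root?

For each word, the new-node count is its length minus the longest prefix already in the trie:
  "01010110" → 8 new (0, 1, 0, 1, 0, 1, 1, 0)
  "01010100" → prefix "010101" already present; 2 new (0, 0)
  "010011" → prefix "010" already present; 3 new (0, 1, 1)
  "10" → 2 new (1, 0)
  "01111" → prefix "01" already present; 3 new (1, 1, 1)
  "01001" → prefix "01001" already present; 0 new (none)
  "0100000" → prefix "0100" already present; 3 new (0, 0, 0)
  "010" → prefix "010" already present; 0 new (none)
Total nodes = 8 + 2 + 3 + 2 + 3 + 0 + 3 + 0 = 21

21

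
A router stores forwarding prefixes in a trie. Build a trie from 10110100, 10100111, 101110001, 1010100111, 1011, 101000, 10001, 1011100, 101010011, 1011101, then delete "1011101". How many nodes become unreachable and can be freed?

Walk "1011101" from the leaf back toward the root, removing each node that no remaining word uses.
The suffix "1" (1 node) is used only by "1011101"; the node for "101110" still has the child "0", so pruning stops there.
Nodes removed: 1

1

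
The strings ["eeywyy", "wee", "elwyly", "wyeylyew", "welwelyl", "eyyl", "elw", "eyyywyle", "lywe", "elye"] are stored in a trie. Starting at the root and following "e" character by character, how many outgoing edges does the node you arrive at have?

Walk "e" from the root, arriving at one node.
Characters that immediately follow "e" among the stored strings: {e, l, y}.
That node has 3 child edges.

3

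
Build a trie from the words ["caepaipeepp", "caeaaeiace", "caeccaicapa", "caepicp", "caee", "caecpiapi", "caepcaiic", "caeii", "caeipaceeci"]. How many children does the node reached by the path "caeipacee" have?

Follow the path "caeipacee" to its node, then look at its outgoing edges.
Characters that immediately follow "caeipacee" among the stored strings: {c}.
That node has 1 child edge.

1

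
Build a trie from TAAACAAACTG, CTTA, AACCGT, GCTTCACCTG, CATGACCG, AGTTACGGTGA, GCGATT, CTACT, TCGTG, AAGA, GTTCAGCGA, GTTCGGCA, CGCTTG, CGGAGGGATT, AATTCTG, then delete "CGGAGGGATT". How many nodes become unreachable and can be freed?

A node on "CGGAGGGATT"'s path can go only if nothing else ends at it or branches off below it.
The suffix "GAGGGATT" (8 nodes) is used only by "CGGAGGGATT"; the node for "CG" still has the child "C", so pruning stops there.
Nodes removed: 8

8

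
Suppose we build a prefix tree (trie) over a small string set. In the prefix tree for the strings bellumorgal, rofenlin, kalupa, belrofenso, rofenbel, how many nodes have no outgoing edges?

Leaves are exactly the stored words that no other stored word extends.
Those words: "bellumorgal", "belrofenso", "kalupa", "rofenbel", "rofenlin"
Leaf count: 5

5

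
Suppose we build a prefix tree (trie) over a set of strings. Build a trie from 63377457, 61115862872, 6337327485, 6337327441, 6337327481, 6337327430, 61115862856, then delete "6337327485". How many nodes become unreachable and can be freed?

1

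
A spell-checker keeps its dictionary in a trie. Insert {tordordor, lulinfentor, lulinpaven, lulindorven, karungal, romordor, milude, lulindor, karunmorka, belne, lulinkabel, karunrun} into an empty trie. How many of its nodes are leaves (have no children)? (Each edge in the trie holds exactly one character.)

11

Leaves are exactly the stored words that no other stored word extends.
Those words: "belne", "karungal", "karunmorka", "karunrun", "lulindorven", "lulinfentor", "lulinkabel", "lulinpaven", "milude", "romordor", "tordordor"
Leaf count: 11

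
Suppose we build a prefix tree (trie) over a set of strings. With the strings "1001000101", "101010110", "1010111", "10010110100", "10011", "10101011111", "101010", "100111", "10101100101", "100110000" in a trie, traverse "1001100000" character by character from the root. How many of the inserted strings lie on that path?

2

Traverse "1001100000" character by character; count nodes along the way that are marked as word ends.
Prefixes of the query that are stored words: "10011", "100110000"
Count: 2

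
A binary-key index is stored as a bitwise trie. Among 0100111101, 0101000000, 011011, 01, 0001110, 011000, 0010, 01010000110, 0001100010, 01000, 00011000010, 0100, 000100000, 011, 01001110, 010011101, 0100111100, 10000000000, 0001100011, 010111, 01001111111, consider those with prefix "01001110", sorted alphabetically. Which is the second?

010011101

Words with prefix "01001110", in lexicographic order: "01001110", "010011101"
The 2nd is 010011101.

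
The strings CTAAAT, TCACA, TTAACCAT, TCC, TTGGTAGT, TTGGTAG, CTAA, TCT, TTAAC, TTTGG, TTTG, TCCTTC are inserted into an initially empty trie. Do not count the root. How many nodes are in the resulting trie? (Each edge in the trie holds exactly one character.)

32

Insert word by word; a character creates a node only if that edge doesn't already exist:
  "CTAAAT" → 6 new (C, T, A, A, A, T)
  "TCACA" → 5 new (T, C, A, C, A)
  "TTAACCAT" → prefix "T" already present; 7 new (T, A, A, C, C, A, T)
  "TCC" → prefix "TC" already present; 1 new (C)
  "TTGGTAGT" → prefix "TT" already present; 6 new (G, G, T, A, G, T)
  "TTGGTAG" → prefix "TTGGTAG" already present; 0 new (none)
  "CTAA" → prefix "CTAA" already present; 0 new (none)
  "TCT" → prefix "TC" already present; 1 new (T)
  "TTAAC" → prefix "TTAAC" already present; 0 new (none)
  "TTTGG" → prefix "TT" already present; 3 new (T, G, G)
  "TTTG" → prefix "TTTG" already present; 0 new (none)
  "TCCTTC" → prefix "TCC" already present; 3 new (T, T, C)
Total nodes = 6 + 5 + 7 + 1 + 6 + 0 + 0 + 1 + 0 + 3 + 0 + 3 = 32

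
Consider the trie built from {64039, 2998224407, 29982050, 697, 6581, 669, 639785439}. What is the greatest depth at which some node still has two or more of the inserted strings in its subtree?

Look for the deepest trie node that still has at least two words in its subtree.
"29982050" and "2998224407" agree on "29982" (5 characters) before diverging; nothing deeper is shared.
Longest shared-prefix length: 5

5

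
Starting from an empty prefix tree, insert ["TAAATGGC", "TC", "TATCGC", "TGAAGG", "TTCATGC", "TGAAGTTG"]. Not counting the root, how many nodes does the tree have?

27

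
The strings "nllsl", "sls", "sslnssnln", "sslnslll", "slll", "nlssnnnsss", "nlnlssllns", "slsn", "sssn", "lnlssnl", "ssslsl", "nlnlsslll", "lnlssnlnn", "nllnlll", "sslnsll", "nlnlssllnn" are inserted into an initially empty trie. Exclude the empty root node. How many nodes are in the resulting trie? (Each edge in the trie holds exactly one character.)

Insert word by word; a character creates a node only if that edge doesn't already exist:
  "nllsl" → 5 new (n, l, l, s, l)
  "sls" → 3 new (s, l, s)
  "sslnssnln" → prefix "s" already present; 8 new (s, l, n, s, s, n, l, n)
  "sslnslll" → prefix "sslns" already present; 3 new (l, l, l)
  "slll" → prefix "sl" already present; 2 new (l, l)
  "nlssnnnsss" → prefix "nl" already present; 8 new (s, s, n, n, n, s, s, s)
  "nlnlssllns" → prefix "nl" already present; 8 new (n, l, s, s, l, l, n, s)
  "slsn" → prefix "sls" already present; 1 new (n)
  "sssn" → prefix "ss" already present; 2 new (s, n)
  "lnlssnl" → 7 new (l, n, l, s, s, n, l)
  "ssslsl" → prefix "sss" already present; 3 new (l, s, l)
  "nlnlsslll" → prefix "nlnlssll" already present; 1 new (l)
  "lnlssnlnn" → prefix "lnlssnl" already present; 2 new (n, n)
  "nllnlll" → prefix "nll" already present; 4 new (n, l, l, l)
  "sslnsll" → prefix "sslnsll" already present; 0 new (none)
  "nlnlssllnn" → prefix "nlnlsslln" already present; 1 new (n)
Total nodes = 5 + 3 + 8 + 3 + 2 + 8 + 8 + 1 + 2 + 7 + 3 + 1 + 2 + 4 + 0 + 1 = 58

58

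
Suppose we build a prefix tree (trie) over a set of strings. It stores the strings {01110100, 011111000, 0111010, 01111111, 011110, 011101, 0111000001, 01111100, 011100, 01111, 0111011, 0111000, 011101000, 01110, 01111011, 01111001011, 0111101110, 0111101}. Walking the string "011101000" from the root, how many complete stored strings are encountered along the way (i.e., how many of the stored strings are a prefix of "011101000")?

Check each prefix of "011101000" against the stored set — each match is an end-marker on the path.
Prefixes of the query that are stored words: "01110", "011101", "0111010", "01110100", "011101000"
Count: 5

5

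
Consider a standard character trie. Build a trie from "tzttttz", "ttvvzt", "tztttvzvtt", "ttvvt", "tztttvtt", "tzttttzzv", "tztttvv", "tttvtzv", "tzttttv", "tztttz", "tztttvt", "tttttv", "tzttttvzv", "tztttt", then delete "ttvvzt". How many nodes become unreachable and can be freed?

2

A node on "ttvvzt"'s path can go only if nothing else ends at it or branches off below it.
The suffix "zt" (2 nodes) is used only by "ttvvzt"; the node for "ttvv" still has the child "t", so pruning stops there.
Nodes removed: 2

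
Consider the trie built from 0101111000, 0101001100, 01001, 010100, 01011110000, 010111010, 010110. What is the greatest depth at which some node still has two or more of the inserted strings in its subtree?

The deepest shared node is where two words last agree before diverging.
e.g. "0101111000" and "01011110000" share the prefix "0101111000" of length 10; no pair shares a longer one.
Longest shared-prefix length: 10

10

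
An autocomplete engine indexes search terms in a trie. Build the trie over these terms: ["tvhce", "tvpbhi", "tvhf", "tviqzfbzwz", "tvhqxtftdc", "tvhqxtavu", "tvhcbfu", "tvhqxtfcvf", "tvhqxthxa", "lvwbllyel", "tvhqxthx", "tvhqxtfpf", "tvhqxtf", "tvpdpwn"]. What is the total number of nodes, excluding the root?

52

Count nodes per top-level branch (shared prefixes stored once):
  'l'-branch (lvwbllyel): 9 nodes
  't'-branch (tvhcbfu, tvhce, tvhf, tvhqxtavu, tvhqxtf, tvhqxtfcvf, tvhqxtfpf, tvhqxtftdc, tvhqxthx, tvhqxthxa, tviqzfbzwz, tvpbhi, tvpdpwn): 43 nodes
Sum: 52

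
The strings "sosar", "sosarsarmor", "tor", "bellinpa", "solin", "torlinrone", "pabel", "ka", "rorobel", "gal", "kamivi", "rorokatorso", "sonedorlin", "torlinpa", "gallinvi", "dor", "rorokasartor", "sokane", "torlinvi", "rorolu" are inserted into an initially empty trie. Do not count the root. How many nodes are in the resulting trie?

92

Count nodes per top-level branch (shared prefixes stored once):
  'b'-branch (bellinpa): 8 nodes
  'd'-branch (dor): 3 nodes
  'g'-branch (gal, gallinvi): 8 nodes
  'k'-branch (ka, kamivi): 6 nodes
  'p'-branch (pabel): 5 nodes
  'r'-branch (rorobel, rorokasartor, rorokatorso, rorolu): 22 nodes
  's'-branch (sokane, solin, sonedorlin, sosar, sosarsarmor): 26 nodes
  't'-branch (tor, torlinpa, torlinrone, torlinvi): 14 nodes
Sum: 92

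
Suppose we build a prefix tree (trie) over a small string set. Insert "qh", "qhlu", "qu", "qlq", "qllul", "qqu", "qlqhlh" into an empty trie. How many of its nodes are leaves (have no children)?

Leaves are exactly the stored words that no other stored word extends.
Those words: "qhlu", "qllul", "qlqhlh", "qqu", "qu"
Leaf count: 5

5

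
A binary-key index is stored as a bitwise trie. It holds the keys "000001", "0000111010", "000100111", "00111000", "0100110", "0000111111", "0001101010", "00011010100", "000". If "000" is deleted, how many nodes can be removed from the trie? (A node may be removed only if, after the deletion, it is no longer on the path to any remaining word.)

0

After clearing the end-marker at "000", prune upward until reaching a node still needed by another word.
Every node on "000" is still needed (e.g. by "000001"), so nothing is freed.
Nodes removed: 0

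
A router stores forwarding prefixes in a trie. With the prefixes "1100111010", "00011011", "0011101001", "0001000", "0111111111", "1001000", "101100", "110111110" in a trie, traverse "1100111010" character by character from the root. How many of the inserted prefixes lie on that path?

Walk "1100111010" from the root; an end-of-word marker is hit whenever a stored word is a prefix of "1100111010".
Prefixes of the query that are stored words: "1100111010"
Count: 1

1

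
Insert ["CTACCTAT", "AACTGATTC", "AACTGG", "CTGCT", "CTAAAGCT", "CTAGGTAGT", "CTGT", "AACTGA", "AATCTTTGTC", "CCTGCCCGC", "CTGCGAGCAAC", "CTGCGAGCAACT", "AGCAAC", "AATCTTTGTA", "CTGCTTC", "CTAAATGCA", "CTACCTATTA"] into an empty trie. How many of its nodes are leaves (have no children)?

13

Leaves are exactly the stored words that no other stored word extends.
Those words: "AACTGATTC", "AACTGG", "AATCTTTGTA", "AATCTTTGTC", "AGCAAC", "CCTGCCCGC", "CTAAAGCT", "CTAAATGCA", "CTACCTATTA", "CTAGGTAGT", "CTGCGAGCAACT", "CTGCTTC", "CTGT"
Leaf count: 13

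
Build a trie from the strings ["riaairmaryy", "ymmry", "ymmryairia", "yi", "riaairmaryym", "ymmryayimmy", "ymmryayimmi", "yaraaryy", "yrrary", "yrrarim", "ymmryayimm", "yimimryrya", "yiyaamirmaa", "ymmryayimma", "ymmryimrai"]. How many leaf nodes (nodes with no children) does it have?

Leaves are exactly the stored words that no other stored word extends.
Those words: "riaairmaryym", "yaraaryy", "yimimryrya", "yiyaamirmaa", "ymmryairia", "ymmryayimma", "ymmryayimmi", "ymmryayimmy", "ymmryimrai", "yrrarim", "yrrary"
Leaf count: 11

11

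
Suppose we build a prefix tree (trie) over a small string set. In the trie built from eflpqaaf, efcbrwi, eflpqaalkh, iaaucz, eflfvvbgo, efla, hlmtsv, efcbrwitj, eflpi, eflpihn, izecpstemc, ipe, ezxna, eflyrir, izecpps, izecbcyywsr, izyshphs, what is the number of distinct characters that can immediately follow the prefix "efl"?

Walk "efl" from the root, arriving at one node.
Distinct next characters after "efl": a, f, p, y.
That node has 4 child edges.

4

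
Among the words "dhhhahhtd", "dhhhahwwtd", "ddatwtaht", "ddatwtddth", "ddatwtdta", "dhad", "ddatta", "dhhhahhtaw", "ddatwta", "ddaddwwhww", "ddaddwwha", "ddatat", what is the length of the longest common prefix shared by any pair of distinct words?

8

Look for the deepest trie node that still has at least two words in its subtree.
e.g. "ddaddwwha" and "ddaddwwhww" share the prefix "ddaddwwh" of length 8; no pair shares a longer one.
Longest shared-prefix length: 8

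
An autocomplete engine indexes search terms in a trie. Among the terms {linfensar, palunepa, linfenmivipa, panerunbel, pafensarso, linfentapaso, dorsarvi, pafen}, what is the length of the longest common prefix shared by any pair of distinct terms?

The deepest shared node is where two words last agree before diverging.
"linfenmivipa" and "linfensar" agree on "linfen" (6 characters) before diverging; nothing deeper is shared.
Longest shared-prefix length: 6

6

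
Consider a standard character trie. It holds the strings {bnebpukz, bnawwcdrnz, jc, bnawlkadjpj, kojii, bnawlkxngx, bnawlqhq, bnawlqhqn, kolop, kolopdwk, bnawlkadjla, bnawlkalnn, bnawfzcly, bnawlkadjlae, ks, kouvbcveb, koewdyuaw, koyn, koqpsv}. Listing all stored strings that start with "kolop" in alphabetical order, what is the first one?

kolop

Filter for "kolop…" and sort: "kolop", "kolopdwk"
The 1st is kolop.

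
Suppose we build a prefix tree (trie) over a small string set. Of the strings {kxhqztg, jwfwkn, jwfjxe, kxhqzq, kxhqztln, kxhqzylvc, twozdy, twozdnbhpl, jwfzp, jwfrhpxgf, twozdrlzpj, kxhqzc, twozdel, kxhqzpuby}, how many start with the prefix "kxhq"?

Traverse to the node for "kxhq", then collect every word in that subtree.
Words under "kxhq": kxhqzc, kxhqzpuby, kxhqzq, kxhqztg, kxhqztln, kxhqzylvc
Count: 6

6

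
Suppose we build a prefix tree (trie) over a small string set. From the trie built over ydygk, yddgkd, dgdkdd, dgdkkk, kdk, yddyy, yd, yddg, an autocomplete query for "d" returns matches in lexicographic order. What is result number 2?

dgdkkk

Words with prefix "d", in lexicographic order: "dgdkdd", "dgdkkk"
Position 2: dgdkkk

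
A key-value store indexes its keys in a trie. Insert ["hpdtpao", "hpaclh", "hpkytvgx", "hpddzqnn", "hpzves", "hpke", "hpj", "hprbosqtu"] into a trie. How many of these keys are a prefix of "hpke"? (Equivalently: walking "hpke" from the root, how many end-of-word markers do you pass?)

1

Traverse "hpke" character by character; count nodes along the way that are marked as word ends.
Prefixes of the query that are stored words: "hpke"
Count: 1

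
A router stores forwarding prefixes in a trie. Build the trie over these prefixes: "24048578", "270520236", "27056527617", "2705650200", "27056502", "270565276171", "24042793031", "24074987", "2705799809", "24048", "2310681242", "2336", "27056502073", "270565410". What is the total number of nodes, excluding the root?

Count nodes per top-level branch (shared prefixes stored once):
  '2'-branch (2310681242, 2336, 24042793031, 24048, 24048578, 24074987, 270520236, 27056502, 2705650200, 27056502073, 27056527617, 270565276171, 270565410, 2705799809): 62 nodes
Sum: 62

62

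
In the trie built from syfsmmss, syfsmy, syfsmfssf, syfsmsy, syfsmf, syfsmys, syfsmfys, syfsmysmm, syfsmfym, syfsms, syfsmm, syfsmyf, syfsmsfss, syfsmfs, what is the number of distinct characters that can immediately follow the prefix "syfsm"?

Follow the path "syfsm" to its node, then look at its outgoing edges.
Characters that immediately follow "syfsm" among the stored strings: {f, m, s, y}.
That node has 4 child edges.

4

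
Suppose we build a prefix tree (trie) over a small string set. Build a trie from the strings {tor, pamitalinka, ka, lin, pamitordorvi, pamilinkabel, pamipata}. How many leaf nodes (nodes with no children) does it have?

7

A leaf is a node with no children — equivalently, the end of a word that is not a proper prefix of any other stored word.
Those words: "ka", "lin", "pamilinkabel", "pamipata", "pamitalinka", "pamitordorvi", "tor"
Leaf count: 7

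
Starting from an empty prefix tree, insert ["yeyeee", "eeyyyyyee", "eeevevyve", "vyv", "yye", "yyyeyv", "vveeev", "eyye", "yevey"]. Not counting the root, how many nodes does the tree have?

Count nodes per top-level branch (shared prefixes stored once):
  'e'-branch (eeevevyve, eeyyyyyee, eyye): 19 nodes
  'v'-branch (vveeev, vyv): 8 nodes
  'y'-branch (yevey, yeyeee, yye, yyyeyv): 15 nodes
Sum: 42

42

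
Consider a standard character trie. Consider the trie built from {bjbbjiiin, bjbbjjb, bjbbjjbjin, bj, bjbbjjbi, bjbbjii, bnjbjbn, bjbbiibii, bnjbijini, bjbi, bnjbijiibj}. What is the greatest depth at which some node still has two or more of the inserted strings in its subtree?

7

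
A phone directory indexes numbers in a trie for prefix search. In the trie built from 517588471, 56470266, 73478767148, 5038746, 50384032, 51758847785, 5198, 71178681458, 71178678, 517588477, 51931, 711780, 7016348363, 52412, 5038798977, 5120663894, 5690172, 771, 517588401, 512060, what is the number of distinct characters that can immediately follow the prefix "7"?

4

Walk "7" from the root, arriving at one node.
Characters that immediately follow "7" among the stored strings: {0, 1, 3, 7}.
That node has 4 child edges.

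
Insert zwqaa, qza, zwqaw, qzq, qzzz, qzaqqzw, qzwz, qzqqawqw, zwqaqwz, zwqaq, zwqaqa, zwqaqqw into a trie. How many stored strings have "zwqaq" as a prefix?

4

Filter for entries beginning with "zwqaq":
Words under "zwqaq": zwqaq, zwqaqa, zwqaqqw, zwqaqwz
Count: 4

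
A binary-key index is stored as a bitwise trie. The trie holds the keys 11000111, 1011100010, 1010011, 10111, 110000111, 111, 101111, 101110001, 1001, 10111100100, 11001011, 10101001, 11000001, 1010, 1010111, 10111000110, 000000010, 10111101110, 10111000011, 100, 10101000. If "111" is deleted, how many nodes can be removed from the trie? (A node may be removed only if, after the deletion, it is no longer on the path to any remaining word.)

1

After clearing the end-marker at "111", prune upward until reaching a node still needed by another word.
The suffix "1" (1 node) is used only by "111"; the node for "11" still has the child "0", so pruning stops there.
Nodes removed: 1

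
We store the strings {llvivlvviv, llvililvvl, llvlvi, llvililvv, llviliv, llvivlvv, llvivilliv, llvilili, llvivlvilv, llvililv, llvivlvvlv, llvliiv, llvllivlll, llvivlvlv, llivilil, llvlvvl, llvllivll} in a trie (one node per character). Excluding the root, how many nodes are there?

50

Insert word by word; a character creates a node only if that edge doesn't already exist:
  "llvivlvviv" → 10 new (l, l, v, i, v, l, v, v, i, v)
  "llvililvvl" → prefix "llvi" already present; 6 new (l, i, l, v, v, l)
  "llvlvi" → prefix "llv" already present; 3 new (l, v, i)
  "llvililvv" → prefix "llvililvv" already present; 0 new (none)
  "llviliv" → prefix "llvili" already present; 1 new (v)
  "llvivlvv" → prefix "llvivlvv" already present; 0 new (none)
  "llvivilliv" → prefix "llviv" already present; 5 new (i, l, l, i, v)
  "llvilili" → prefix "llvilil" already present; 1 new (i)
  "llvivlvilv" → prefix "llvivlv" already present; 3 new (i, l, v)
  "llvililv" → prefix "llvililv" already present; 0 new (none)
  "llvivlvvlv" → prefix "llvivlvv" already present; 2 new (l, v)
  "llvliiv" → prefix "llvl" already present; 3 new (i, i, v)
  "llvllivlll" → prefix "llvl" already present; 6 new (l, i, v, l, l, l)
  "llvivlvlv" → prefix "llvivlv" already present; 2 new (l, v)
  "llivilil" → prefix "ll" already present; 6 new (i, v, i, l, i, l)
  "llvlvvl" → prefix "llvlv" already present; 2 new (v, l)
  "llvllivll" → prefix "llvllivll" already present; 0 new (none)
Total nodes = 10 + 6 + 3 + 0 + 1 + 0 + 5 + 1 + 3 + 0 + 2 + 3 + 6 + 2 + 6 + 2 + 0 = 50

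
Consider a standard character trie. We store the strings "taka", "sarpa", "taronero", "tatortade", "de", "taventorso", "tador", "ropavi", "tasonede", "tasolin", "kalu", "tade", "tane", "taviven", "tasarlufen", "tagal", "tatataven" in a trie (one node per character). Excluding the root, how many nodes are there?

Insert word by word; a character creates a node only if that edge doesn't already exist:
  "taka" → 4 new (t, a, k, a)
  "sarpa" → 5 new (s, a, r, p, a)
  "taronero" → prefix "ta" already present; 6 new (r, o, n, e, r, o)
  "tatortade" → prefix "ta" already present; 7 new (t, o, r, t, a, d, e)
  "de" → 2 new (d, e)
  "taventorso" → prefix "ta" already present; 8 new (v, e, n, t, o, r, s, o)
  "tador" → prefix "ta" already present; 3 new (d, o, r)
  "ropavi" → 6 new (r, o, p, a, v, i)
  "tasonede" → prefix "ta" already present; 6 new (s, o, n, e, d, e)
  "tasolin" → prefix "taso" already present; 3 new (l, i, n)
  "kalu" → 4 new (k, a, l, u)
  "tade" → prefix "tad" already present; 1 new (e)
  "tane" → prefix "ta" already present; 2 new (n, e)
  "taviven" → prefix "tav" already present; 4 new (i, v, e, n)
  "tasarlufen" → prefix "tas" already present; 7 new (a, r, l, u, f, e, n)
  "tagal" → prefix "ta" already present; 3 new (g, a, l)
  "tatataven" → prefix "tat" already present; 6 new (a, t, a, v, e, n)
Total nodes = 4 + 5 + 6 + 7 + 2 + 8 + 3 + 6 + 6 + 3 + 4 + 1 + 2 + 4 + 7 + 3 + 6 = 77

77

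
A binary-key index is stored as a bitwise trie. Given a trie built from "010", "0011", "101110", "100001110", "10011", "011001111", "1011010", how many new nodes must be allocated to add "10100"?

2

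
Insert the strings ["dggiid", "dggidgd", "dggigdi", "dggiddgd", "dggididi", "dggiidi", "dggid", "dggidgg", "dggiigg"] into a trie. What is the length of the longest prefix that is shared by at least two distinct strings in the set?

Look for the deepest trie node that still has at least two words in its subtree.
e.g. "dggidgd" and "dggidgg" share the prefix "dggidg" of length 6; no pair shares a longer one.
Longest shared-prefix length: 6

6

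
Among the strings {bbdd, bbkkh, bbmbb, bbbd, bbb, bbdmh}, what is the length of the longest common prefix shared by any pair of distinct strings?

3

The deepest shared node is where two words last agree before diverging.
e.g. "bbb" and "bbbd" share the prefix "bbb" of length 3; no pair shares a longer one.
Longest shared-prefix length: 3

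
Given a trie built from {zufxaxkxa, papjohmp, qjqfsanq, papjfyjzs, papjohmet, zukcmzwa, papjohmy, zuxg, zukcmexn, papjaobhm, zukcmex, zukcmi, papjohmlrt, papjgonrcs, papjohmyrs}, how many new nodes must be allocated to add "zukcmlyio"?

4

Walking "zukcmlyio" from the root, the first 5 characters ("zukcm") follow existing edges; "l" is the first miss.
So 9 − 5 = 4 new nodes.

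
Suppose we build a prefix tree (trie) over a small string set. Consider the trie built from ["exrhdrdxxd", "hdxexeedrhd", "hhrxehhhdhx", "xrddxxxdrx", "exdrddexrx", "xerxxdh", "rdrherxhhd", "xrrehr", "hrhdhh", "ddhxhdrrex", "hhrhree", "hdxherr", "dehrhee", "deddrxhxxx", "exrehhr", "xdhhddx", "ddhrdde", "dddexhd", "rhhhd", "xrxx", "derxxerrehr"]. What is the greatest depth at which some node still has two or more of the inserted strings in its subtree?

Equivalently: take the maximum, over all pairs, of their longest common prefix length.
"ddhrdde" and "ddhxhdrrex" agree on "ddh" (3 characters) before diverging; nothing deeper is shared.
Longest shared-prefix length: 3

3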